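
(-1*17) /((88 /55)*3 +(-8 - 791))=85 /3971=0.02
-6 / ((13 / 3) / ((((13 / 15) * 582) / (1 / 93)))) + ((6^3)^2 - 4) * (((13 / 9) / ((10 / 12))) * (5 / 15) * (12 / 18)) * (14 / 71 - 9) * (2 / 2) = -223134.82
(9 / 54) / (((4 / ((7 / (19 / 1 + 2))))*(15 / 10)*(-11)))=-1 / 1188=-0.00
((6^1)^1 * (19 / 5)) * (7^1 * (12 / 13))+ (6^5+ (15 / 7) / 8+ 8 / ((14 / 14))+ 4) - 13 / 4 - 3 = 28862801 / 3640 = 7929.34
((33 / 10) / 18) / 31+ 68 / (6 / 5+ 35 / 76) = 48069341 / 1173660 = 40.96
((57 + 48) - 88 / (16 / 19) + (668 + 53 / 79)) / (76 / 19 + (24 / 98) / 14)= 2789619 / 16748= 166.56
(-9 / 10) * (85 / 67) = -153 / 134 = -1.14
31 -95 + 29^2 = 777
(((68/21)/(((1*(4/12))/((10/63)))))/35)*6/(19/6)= 544/6517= 0.08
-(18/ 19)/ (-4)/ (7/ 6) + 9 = 1224/ 133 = 9.20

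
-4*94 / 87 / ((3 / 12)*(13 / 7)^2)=-73696 / 14703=-5.01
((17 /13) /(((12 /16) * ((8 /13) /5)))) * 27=765 /2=382.50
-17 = -17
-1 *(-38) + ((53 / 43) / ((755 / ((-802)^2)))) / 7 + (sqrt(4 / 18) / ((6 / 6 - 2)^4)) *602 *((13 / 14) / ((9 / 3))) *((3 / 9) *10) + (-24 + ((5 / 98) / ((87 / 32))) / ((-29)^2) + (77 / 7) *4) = 24210539552938 / 116392966095 + 5590 *sqrt(2) / 27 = 500.80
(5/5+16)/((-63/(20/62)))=-170/1953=-0.09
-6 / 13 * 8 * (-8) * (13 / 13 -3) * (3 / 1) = -2304 / 13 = -177.23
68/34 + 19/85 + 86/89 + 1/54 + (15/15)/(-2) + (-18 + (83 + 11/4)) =57565873/817020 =70.46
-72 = -72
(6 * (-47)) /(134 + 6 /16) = -2256 /1075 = -2.10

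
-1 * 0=0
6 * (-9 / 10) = -27 / 5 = -5.40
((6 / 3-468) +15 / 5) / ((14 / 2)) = -463 / 7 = -66.14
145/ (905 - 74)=145/ 831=0.17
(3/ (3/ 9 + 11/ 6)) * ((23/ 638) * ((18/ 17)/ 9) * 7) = 2898/ 70499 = 0.04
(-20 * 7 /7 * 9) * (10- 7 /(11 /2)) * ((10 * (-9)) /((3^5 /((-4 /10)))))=-2560 /11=-232.73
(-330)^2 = 108900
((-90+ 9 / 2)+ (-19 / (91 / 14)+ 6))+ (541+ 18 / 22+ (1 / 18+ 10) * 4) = 499.62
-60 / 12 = -5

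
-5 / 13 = -0.38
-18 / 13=-1.38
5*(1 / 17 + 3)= 260 / 17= 15.29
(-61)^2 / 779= 3721 / 779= 4.78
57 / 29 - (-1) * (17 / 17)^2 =86 / 29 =2.97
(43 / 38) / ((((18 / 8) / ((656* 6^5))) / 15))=731151360 / 19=38481650.53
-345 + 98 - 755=-1002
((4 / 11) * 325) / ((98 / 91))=109.74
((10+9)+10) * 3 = 87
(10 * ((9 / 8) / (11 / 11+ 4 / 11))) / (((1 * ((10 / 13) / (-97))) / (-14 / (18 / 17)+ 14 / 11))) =1491763 / 120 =12431.36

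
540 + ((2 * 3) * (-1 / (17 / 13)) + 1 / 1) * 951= -48831 / 17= -2872.41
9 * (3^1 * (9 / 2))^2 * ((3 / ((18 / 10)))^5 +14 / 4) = 214677 / 8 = 26834.62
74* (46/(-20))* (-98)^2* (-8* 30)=392304192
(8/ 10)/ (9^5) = 4/ 295245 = 0.00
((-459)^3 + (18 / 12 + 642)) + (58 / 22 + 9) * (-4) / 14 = -14892098579 / 154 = -96701938.82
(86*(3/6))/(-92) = -43/92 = -0.47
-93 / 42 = -31 / 14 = -2.21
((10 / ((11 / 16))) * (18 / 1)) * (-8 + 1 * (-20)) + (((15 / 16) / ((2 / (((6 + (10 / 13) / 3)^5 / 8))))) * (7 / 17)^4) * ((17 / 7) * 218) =1978707995627720 / 1625328795519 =1217.42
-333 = -333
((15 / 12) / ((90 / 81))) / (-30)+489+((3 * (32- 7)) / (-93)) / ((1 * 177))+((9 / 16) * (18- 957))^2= 1962825394099 / 7023360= 279470.99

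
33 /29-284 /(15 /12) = -32779 /145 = -226.06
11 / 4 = 2.75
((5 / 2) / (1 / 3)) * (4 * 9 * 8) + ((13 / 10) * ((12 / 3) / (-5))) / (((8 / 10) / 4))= 10774 / 5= 2154.80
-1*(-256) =256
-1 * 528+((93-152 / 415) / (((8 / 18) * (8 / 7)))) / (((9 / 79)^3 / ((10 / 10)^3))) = 122814.71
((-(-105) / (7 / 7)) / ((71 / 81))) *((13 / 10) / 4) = 22113 / 568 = 38.93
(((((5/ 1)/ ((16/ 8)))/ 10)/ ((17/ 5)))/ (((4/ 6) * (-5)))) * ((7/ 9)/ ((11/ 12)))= -7/ 374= -0.02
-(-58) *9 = 522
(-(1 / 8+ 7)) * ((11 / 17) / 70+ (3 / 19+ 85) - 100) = 1006113 / 9520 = 105.68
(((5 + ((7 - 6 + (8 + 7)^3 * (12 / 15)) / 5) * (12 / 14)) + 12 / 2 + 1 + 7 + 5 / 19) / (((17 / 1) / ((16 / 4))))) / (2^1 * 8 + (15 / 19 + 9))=641448 / 145775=4.40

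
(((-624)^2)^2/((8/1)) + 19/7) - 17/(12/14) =795971763505/42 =18951708654.88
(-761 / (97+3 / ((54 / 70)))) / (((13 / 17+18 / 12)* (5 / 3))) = -349299 / 174790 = -2.00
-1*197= -197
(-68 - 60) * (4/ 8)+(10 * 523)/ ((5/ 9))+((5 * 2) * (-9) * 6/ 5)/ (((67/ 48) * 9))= 9341.40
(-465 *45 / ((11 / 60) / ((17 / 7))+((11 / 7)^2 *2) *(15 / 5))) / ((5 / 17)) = -3555827100 / 744293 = -4777.46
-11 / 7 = -1.57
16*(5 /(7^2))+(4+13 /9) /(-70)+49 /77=2.19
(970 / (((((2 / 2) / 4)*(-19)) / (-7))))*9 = 12865.26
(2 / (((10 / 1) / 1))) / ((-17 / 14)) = -14 / 85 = -0.16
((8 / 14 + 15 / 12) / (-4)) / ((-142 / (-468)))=-5967 / 3976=-1.50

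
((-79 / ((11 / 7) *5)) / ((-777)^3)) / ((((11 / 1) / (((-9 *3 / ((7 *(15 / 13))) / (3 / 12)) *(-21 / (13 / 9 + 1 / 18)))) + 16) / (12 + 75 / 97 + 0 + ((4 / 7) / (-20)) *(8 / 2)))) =32099912 / 1899853724988975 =0.00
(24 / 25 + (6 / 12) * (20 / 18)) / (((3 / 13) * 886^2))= 0.00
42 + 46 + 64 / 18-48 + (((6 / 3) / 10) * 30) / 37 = 14558 / 333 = 43.72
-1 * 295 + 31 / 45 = -13244 / 45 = -294.31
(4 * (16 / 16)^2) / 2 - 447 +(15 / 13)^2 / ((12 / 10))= -443.89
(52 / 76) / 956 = 13 / 18164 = 0.00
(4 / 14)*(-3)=-6 / 7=-0.86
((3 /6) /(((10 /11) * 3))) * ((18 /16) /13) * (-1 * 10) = -33 /208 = -0.16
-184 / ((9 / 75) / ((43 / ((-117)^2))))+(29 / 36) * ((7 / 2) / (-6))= -3473563 / 657072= -5.29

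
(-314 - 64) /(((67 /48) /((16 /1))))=-290304 /67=-4332.90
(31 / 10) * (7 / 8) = 217 / 80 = 2.71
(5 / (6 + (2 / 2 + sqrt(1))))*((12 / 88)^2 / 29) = 45 / 112288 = 0.00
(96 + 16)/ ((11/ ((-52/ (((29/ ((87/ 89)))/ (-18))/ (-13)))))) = -4088448/ 979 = -4176.15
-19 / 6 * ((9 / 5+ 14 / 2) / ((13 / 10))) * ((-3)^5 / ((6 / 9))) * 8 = 62507.08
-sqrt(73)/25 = -0.34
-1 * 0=0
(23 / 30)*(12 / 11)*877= 40342 / 55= 733.49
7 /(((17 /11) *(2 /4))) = 154 /17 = 9.06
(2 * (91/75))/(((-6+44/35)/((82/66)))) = -26117/41085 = -0.64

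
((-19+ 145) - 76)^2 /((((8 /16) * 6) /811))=2027500 /3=675833.33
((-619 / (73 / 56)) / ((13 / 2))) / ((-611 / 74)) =5130272 / 579839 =8.85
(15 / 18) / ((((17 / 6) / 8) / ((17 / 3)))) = 40 / 3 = 13.33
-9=-9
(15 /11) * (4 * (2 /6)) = 20 /11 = 1.82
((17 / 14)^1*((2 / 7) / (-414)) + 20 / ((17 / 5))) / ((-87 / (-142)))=144010081 / 15001497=9.60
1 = 1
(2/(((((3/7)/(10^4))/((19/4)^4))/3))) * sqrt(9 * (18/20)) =1026277875 * sqrt(10)/16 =202835974.83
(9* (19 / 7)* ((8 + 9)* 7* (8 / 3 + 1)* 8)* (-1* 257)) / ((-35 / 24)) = 525957696 / 35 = 15027362.74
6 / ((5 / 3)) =18 / 5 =3.60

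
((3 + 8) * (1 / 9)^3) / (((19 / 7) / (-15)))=-385 / 4617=-0.08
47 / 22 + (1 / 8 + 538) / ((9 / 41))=647749 / 264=2453.59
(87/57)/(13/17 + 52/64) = 7888/8151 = 0.97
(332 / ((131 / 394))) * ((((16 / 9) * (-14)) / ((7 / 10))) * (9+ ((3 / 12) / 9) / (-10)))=-3389496896 / 10611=-319432.37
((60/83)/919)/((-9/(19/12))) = -95/686493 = -0.00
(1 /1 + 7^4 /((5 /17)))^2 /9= 1666435684 /225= 7406380.82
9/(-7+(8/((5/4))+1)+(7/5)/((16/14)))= 72/13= 5.54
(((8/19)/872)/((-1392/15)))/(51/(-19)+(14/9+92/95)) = 225/6928912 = 0.00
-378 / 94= -189 / 47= -4.02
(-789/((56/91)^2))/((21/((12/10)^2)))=-400023/2800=-142.87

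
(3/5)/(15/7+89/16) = 336/4315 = 0.08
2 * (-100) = -200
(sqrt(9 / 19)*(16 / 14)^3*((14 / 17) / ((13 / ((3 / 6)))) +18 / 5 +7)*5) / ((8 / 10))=22556160*sqrt(19) / 1440257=68.27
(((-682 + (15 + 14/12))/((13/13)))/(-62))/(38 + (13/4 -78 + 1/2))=-799/2697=-0.30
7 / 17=0.41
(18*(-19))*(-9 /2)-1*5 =1534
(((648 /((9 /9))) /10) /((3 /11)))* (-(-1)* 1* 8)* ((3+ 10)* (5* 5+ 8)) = 4077216 /5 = 815443.20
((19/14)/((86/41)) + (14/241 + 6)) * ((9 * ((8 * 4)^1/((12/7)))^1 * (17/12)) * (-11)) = -17553.96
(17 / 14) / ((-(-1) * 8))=17 / 112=0.15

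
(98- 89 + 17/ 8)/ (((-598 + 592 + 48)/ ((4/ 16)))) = 89/ 1344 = 0.07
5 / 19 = 0.26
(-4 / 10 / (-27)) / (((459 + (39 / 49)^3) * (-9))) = -117649 / 32841577575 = -0.00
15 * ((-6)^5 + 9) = -116505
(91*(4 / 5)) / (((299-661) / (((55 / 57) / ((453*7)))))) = -286 / 4673601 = -0.00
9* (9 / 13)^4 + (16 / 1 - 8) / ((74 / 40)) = 6754573 / 1056757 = 6.39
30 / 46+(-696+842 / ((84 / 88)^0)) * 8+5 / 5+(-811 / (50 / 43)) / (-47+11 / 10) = 62542169 / 52785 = 1184.85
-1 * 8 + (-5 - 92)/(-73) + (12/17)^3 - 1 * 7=-4777030/358649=-13.32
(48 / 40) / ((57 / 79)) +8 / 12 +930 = 265714 / 285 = 932.33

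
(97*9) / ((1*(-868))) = -1.01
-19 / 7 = -2.71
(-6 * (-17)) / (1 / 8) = 816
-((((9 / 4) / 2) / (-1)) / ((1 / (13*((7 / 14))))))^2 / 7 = -13689 / 1792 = -7.64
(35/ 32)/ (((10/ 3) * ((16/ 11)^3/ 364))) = 2543541/ 65536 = 38.81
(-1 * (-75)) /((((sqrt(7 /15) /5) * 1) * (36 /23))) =2875 * sqrt(105) /84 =350.71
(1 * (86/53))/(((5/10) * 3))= 172/159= 1.08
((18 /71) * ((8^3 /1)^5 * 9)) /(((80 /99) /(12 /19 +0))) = 423215219670515712 /6745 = 62745028861455.26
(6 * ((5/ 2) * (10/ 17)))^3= 3375000/ 4913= 686.95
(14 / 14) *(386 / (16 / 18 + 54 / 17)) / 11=29529 / 3421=8.63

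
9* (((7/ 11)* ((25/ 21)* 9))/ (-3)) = -225/ 11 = -20.45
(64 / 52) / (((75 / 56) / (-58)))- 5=-56843 / 975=-58.30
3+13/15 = 58/15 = 3.87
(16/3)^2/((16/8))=128/9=14.22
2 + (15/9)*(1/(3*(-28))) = 499/252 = 1.98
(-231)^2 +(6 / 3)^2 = 53365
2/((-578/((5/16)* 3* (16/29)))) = -15/8381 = -0.00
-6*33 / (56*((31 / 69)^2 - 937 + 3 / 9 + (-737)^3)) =42849 / 4851399143416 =0.00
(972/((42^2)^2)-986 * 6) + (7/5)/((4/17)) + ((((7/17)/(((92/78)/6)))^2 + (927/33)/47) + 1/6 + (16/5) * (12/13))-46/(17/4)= -43761442696665739/7401177586803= -5912.77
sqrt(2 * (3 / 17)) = sqrt(102) / 17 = 0.59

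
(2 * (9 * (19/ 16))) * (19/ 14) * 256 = 51984/ 7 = 7426.29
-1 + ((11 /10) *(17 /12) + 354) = 42547 /120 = 354.56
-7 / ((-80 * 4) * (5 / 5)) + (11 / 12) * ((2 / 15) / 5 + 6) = 79867 / 14400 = 5.55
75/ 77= 0.97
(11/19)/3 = 11/57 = 0.19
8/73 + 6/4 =235/146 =1.61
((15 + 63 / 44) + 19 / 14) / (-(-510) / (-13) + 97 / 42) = -213681 / 443498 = -0.48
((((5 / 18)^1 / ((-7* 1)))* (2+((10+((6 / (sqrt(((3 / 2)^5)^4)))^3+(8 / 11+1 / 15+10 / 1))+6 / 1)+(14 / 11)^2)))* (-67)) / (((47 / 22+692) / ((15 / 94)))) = 47006775387505791815 / 2528606139481936861578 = 0.02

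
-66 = -66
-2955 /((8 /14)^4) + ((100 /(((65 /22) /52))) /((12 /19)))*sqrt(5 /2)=-7094955 /256 + 4180*sqrt(10) /3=-23308.56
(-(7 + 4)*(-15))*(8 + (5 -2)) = 1815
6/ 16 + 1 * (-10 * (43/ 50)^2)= -7021/ 1000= -7.02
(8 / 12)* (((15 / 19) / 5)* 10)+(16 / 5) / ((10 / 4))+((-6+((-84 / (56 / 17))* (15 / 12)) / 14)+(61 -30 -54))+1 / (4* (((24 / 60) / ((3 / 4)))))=-3029783 / 106400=-28.48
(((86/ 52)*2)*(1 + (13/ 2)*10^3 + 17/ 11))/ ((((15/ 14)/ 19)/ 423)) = 115357354224/ 715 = 161338956.96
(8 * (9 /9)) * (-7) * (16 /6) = -448 /3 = -149.33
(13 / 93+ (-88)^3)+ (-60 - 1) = -63382556 / 93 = -681532.86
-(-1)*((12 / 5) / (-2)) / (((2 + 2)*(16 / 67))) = -201 / 160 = -1.26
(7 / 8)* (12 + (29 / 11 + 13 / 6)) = 14.70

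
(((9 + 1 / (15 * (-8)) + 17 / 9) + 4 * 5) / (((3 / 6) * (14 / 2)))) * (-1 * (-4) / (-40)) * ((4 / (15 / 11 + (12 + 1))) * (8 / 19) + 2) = -2523559 / 1350900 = -1.87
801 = 801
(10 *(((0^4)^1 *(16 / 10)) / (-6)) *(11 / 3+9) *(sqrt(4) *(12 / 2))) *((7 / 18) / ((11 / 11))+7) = 0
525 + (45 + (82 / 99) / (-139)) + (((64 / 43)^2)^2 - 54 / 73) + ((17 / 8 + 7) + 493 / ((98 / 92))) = 1408338928254900529 / 1346271785973576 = 1046.10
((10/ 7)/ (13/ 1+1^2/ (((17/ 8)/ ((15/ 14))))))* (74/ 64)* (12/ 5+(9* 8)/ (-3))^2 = 458541/ 8035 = 57.07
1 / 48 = 0.02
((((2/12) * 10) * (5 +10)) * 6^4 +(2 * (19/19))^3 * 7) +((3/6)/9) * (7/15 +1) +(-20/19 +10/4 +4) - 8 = 166486603/5130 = 32453.53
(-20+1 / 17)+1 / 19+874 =275878 / 323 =854.11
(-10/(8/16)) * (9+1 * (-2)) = -140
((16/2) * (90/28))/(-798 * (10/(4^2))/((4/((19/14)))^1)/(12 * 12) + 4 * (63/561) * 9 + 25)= 51701760/56031367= 0.92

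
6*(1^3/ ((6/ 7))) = 7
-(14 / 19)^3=-2744 / 6859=-0.40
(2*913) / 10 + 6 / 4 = 1841 / 10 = 184.10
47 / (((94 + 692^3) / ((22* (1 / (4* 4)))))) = 517 / 2650991856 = 0.00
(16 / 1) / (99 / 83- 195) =-664 / 8043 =-0.08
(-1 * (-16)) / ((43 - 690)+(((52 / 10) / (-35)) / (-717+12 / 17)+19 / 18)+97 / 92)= -3136795200 / 126430469311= -0.02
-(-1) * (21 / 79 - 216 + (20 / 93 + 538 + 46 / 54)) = 323.33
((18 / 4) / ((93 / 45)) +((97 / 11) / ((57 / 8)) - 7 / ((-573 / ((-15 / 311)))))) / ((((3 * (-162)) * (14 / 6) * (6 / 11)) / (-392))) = 55191765769 / 25505660781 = 2.16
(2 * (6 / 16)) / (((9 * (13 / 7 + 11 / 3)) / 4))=7 / 116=0.06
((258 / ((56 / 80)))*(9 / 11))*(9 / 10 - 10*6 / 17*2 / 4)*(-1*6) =292572 / 187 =1564.56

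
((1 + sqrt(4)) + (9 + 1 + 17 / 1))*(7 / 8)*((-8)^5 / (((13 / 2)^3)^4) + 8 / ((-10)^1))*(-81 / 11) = 39630328173784341 / 256278936347291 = 154.64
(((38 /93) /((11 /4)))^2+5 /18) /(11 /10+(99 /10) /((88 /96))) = 0.03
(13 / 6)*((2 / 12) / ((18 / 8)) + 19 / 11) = 3.90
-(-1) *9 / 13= 9 / 13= 0.69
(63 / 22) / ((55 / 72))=2268 / 605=3.75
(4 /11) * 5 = 1.82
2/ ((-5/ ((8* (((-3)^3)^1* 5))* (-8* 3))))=-10368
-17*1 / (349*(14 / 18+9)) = -153 / 30712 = -0.00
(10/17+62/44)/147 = 249/18326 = 0.01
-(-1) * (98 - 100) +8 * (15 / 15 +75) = 606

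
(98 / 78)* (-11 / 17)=-539 / 663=-0.81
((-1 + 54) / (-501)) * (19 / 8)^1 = -0.25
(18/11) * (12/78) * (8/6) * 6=2.01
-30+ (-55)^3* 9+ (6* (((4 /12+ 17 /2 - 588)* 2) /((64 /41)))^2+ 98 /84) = 11099076473 /6144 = 1806490.31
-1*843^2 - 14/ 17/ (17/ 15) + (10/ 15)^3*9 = -616131001/ 867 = -710647.06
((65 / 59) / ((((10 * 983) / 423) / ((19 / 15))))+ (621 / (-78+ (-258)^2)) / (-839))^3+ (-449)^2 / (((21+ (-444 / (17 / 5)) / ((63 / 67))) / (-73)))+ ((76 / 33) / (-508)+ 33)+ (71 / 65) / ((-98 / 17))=11221172041745263978872096803086421159230784571503647 / 89855993311911086014745011437802806876246540750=124879.51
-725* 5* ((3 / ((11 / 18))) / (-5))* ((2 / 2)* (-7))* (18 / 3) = -1644300 / 11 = -149481.82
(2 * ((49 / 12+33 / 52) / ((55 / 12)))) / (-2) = -736 / 715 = -1.03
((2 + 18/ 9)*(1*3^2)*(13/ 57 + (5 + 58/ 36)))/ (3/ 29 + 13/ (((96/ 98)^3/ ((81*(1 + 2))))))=555671552/ 7584711555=0.07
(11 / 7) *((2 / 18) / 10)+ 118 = 74351 / 630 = 118.02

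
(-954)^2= 910116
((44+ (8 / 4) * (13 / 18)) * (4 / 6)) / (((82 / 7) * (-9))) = -2863 / 9963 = -0.29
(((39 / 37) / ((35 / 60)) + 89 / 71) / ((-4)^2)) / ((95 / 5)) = 56279 / 5590256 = 0.01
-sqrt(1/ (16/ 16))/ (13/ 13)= -1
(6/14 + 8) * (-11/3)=-649/21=-30.90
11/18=0.61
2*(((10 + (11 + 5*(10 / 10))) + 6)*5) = 320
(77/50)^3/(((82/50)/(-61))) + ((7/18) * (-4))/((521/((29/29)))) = -130584547457/961245000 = -135.85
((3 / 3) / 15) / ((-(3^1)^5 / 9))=-0.00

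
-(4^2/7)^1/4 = -4/7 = -0.57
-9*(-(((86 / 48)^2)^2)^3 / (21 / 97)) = 3876084187334469910897 / 85214144017465344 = 45486.39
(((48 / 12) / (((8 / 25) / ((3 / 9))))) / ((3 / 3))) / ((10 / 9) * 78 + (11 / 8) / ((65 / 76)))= 1625 / 34427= 0.05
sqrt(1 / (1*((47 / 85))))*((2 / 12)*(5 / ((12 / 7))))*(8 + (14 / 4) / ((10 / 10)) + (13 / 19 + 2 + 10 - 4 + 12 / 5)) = 30037*sqrt(3995) / 128592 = 14.76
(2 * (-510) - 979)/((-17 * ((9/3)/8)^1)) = 15992/51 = 313.57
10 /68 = 5 /34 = 0.15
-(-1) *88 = 88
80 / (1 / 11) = 880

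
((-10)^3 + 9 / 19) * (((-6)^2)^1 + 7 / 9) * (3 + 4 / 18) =-182294609 / 1539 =-118450.04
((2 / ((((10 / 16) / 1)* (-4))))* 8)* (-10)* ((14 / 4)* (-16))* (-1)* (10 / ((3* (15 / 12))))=28672 / 3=9557.33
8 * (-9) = -72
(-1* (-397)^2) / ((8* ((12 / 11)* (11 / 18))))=-472827 / 16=-29551.69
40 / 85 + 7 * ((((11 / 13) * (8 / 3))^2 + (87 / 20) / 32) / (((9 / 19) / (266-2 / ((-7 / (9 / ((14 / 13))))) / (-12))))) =85627617493237 / 4170216960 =20533.13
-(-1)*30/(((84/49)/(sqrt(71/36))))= 35*sqrt(71)/12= 24.58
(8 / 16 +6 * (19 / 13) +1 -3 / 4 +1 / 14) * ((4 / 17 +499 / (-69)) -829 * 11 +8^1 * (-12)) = -18881775191 / 213486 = -88445.03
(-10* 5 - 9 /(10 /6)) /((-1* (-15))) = -277 /75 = -3.69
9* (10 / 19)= 90 / 19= 4.74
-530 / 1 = -530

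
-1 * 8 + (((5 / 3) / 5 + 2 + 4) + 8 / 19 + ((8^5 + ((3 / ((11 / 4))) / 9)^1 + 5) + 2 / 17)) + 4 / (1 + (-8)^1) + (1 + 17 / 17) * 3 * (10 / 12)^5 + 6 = 1056586328243 / 32232816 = 32779.83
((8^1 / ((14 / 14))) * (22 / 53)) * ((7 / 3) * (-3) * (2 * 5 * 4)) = -49280 / 53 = -929.81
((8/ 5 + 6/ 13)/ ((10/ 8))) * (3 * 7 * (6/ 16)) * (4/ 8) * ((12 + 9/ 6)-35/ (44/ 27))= -113967/ 2200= -51.80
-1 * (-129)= 129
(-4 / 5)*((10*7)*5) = -280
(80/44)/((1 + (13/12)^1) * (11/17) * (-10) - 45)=-408/13123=-0.03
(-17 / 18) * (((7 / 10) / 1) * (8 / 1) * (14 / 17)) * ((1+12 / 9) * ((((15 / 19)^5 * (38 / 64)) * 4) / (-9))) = 214375 / 260642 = 0.82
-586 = -586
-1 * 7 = -7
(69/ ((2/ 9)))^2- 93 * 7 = 95759.25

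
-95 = -95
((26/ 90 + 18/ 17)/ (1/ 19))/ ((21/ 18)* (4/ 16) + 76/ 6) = 1.98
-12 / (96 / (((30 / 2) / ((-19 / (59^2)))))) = 52215 / 152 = 343.52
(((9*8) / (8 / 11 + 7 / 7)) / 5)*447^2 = 158248728 / 95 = 1665776.08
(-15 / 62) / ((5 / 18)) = -27 / 31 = -0.87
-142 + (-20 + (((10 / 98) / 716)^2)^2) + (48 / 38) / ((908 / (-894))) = -1066724448824480365347895 / 6534552740182061197568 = -163.24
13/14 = 0.93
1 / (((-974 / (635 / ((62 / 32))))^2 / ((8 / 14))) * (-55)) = -20645120 / 17549794493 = -0.00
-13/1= -13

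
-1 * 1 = -1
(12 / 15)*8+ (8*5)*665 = 26606.40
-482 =-482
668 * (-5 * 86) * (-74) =21255760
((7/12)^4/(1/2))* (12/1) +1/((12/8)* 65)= 156641/56160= 2.79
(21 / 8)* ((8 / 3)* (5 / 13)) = 35 / 13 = 2.69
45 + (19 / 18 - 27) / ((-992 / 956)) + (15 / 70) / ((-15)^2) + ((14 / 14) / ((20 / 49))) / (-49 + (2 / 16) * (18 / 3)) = 10546938907 / 150771600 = 69.95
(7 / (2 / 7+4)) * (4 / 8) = 49 / 60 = 0.82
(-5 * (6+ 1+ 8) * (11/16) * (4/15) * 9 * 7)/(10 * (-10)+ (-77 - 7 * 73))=3465/2752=1.26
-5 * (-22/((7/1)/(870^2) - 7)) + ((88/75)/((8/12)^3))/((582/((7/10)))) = -366985235847/23360655500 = -15.71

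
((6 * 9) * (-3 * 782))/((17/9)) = -67068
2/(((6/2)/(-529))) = -1058/3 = -352.67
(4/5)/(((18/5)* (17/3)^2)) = 2/289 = 0.01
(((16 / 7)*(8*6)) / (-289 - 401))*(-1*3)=384 / 805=0.48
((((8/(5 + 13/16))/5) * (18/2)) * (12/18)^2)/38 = 256/8835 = 0.03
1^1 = 1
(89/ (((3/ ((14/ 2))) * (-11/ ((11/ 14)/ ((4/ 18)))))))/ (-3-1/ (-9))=2403/ 104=23.11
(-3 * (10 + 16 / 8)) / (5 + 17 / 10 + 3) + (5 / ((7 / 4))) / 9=-20740 / 6111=-3.39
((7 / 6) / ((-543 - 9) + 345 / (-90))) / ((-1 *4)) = 7 / 13340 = 0.00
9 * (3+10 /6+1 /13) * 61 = 33855 /13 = 2604.23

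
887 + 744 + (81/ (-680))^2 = 754180961/ 462400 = 1631.01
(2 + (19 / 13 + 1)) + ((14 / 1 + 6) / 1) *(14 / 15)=902 / 39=23.13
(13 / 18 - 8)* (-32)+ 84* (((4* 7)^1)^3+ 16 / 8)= 16599320 / 9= 1844368.89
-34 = -34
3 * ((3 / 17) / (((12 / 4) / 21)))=63 / 17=3.71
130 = 130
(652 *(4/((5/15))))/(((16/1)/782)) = 382398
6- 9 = -3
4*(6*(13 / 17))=18.35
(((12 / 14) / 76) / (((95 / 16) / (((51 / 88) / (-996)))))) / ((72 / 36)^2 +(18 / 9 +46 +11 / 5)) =-51 / 2500951684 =-0.00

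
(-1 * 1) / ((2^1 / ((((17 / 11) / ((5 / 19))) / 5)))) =-323 / 550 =-0.59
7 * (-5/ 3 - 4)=-119/ 3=-39.67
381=381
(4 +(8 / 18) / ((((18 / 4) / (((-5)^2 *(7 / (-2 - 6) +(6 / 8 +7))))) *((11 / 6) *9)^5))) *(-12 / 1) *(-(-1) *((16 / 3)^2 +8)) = -1749.34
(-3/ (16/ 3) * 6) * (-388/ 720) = 1.82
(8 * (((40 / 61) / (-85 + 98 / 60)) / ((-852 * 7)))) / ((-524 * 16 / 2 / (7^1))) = -25 / 1418969861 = -0.00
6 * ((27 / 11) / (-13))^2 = 4374 / 20449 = 0.21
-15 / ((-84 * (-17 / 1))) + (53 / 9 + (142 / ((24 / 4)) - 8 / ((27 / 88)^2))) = -19236901 / 347004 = -55.44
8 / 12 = 2 / 3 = 0.67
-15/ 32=-0.47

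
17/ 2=8.50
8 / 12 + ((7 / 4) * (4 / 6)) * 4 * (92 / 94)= 246 / 47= 5.23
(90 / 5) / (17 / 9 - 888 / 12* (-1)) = 162 / 683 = 0.24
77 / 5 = 15.40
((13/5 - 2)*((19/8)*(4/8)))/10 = 57/800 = 0.07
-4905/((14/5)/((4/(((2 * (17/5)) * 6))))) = -40875/238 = -171.74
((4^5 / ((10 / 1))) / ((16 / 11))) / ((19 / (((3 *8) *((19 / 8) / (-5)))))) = -1056 / 25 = -42.24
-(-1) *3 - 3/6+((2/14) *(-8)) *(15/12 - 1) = 31/14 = 2.21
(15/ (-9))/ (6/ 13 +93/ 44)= -2860/ 4419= -0.65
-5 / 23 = -0.22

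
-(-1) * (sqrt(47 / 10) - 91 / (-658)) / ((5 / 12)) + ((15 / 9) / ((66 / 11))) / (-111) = 154669 / 469530 + 6 * sqrt(470) / 25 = 5.53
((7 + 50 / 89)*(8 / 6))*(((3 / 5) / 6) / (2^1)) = 673 / 1335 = 0.50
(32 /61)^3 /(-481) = -32768 /109177861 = -0.00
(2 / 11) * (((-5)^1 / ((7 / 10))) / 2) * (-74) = 3700 / 77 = 48.05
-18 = -18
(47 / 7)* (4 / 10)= 94 / 35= 2.69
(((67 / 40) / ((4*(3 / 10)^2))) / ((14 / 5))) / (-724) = -1675 / 729792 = -0.00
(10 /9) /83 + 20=14950 /747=20.01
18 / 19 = 0.95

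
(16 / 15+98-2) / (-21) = -208 / 45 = -4.62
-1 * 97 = -97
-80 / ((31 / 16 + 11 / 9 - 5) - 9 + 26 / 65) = 7.66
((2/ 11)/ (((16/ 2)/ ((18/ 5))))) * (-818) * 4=-14724/ 55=-267.71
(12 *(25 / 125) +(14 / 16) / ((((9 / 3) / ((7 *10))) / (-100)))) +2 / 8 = -122341 / 60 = -2039.02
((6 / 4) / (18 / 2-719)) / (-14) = 3 / 19880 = 0.00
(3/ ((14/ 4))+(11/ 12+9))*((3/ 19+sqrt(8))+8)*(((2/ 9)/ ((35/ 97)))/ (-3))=-2721335/ 150822 - 17557*sqrt(2)/ 3969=-24.30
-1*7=-7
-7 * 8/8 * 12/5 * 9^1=-756/5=-151.20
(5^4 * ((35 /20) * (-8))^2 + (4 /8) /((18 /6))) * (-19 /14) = -13965019 /84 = -166250.23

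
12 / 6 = 2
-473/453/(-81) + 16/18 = 33089/36693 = 0.90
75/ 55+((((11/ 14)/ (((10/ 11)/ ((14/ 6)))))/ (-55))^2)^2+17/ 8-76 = -6460762338949/ 89100000000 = -72.51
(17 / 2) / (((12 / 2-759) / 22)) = -187 / 753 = -0.25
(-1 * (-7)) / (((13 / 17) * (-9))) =-1.02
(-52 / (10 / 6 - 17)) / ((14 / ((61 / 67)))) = 2379 / 10787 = 0.22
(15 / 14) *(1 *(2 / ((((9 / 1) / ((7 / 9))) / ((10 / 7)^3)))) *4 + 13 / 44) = 2017985 / 814968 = 2.48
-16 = -16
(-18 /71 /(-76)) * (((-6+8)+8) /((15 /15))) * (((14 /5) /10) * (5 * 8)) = 504 /1349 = 0.37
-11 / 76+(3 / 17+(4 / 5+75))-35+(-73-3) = -35.17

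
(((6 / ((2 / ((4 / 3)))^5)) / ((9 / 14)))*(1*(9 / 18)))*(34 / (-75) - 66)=-2232832 / 54675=-40.84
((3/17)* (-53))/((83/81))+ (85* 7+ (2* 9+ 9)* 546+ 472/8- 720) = 20694957/1411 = 14666.87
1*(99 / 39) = 33 / 13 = 2.54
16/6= 8/3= 2.67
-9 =-9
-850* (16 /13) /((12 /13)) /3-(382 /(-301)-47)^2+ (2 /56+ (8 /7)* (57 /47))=-414861606995 /153296892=-2706.26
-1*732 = -732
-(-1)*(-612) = -612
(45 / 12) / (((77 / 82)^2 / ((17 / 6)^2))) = 2429045 / 71148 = 34.14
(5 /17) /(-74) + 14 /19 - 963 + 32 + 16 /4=-22139637 /23902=-926.27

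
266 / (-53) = -5.02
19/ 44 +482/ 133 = 23735/ 5852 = 4.06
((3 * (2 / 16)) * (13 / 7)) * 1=39 / 56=0.70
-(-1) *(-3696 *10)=-36960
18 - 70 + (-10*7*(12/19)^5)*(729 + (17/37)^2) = -17564723345212/3389779531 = -5181.67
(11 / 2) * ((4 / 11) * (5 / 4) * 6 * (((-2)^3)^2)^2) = 61440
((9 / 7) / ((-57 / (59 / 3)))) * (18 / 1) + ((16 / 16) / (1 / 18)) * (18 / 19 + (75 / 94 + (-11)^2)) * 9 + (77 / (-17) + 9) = 2112717035 / 106267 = 19881.21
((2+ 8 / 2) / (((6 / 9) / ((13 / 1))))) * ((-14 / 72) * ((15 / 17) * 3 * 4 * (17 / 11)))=-4095 / 11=-372.27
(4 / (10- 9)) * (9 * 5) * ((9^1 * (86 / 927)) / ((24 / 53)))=34185 / 103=331.89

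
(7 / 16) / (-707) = -1 / 1616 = -0.00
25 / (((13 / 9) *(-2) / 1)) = -225 / 26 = -8.65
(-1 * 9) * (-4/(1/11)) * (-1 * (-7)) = 2772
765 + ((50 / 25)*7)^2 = 961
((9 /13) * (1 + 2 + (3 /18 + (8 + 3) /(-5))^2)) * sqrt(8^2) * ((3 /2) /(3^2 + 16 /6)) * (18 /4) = 520101 /22750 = 22.86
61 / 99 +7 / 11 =124 / 99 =1.25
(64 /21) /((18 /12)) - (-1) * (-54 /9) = -3.97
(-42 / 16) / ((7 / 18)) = -27 / 4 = -6.75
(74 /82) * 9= 333 /41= 8.12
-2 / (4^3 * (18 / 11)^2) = -121 / 10368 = -0.01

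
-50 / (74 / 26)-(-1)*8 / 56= -4513 / 259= -17.42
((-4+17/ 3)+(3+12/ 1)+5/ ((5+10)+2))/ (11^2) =865/ 6171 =0.14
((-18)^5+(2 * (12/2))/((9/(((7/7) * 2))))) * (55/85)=-62355656/51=-1222659.92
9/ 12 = 3/ 4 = 0.75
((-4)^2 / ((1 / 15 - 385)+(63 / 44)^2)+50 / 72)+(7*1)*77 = 216012944501 / 400281444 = 539.65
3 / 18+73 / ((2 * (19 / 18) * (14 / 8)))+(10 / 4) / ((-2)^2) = 65599 / 3192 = 20.55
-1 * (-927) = 927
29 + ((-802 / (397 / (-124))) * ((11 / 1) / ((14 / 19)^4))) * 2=17847866574 / 953197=18724.22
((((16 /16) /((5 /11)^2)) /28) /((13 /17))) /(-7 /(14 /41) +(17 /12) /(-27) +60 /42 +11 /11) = -166617 /13359125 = -0.01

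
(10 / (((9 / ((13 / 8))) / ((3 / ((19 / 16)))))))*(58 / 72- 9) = -19175 / 513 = -37.38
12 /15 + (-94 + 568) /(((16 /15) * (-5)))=-3523 /40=-88.08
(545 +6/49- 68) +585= 52044/49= 1062.12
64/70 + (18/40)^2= 3127/2800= 1.12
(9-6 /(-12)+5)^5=20511149 /32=640973.41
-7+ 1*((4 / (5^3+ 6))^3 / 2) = -15736605 / 2248091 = -7.00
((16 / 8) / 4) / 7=1 / 14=0.07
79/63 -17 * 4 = -4205/63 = -66.75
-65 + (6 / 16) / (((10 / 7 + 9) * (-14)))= -75923 / 1168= -65.00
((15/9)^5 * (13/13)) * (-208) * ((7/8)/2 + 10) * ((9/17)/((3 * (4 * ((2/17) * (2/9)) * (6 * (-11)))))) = 6784375/9504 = 713.84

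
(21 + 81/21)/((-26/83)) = -7221/91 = -79.35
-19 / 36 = -0.53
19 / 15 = 1.27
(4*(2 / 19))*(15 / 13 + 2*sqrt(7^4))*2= 20624 / 247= 83.50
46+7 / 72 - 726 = -679.90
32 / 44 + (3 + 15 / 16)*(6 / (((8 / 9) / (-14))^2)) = 8252575 / 1408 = 5861.20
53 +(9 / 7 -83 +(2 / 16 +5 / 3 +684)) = 110389 / 168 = 657.08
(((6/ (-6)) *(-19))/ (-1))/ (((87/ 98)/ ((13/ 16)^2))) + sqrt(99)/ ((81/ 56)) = -157339/ 11136 + 56 *sqrt(11)/ 27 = -7.25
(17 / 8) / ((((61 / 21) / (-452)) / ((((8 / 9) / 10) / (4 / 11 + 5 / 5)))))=-295834 / 13725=-21.55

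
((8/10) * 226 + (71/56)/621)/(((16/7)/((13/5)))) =205.66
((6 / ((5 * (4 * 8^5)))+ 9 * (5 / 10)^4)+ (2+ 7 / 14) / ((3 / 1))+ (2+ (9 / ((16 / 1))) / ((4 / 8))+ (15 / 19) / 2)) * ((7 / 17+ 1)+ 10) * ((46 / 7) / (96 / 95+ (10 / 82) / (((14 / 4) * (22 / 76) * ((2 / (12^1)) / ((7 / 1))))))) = 92379501039991 / 1520154574848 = 60.77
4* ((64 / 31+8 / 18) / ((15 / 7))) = 3920 / 837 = 4.68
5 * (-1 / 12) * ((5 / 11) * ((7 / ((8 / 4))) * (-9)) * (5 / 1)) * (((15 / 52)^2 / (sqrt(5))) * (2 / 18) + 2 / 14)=13125 * sqrt(5) / 237952 + 375 / 88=4.38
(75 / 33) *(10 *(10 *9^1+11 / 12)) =136375 / 66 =2066.29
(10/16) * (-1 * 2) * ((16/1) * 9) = -180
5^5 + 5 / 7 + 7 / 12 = 262609 / 84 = 3126.30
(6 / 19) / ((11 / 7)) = 42 / 209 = 0.20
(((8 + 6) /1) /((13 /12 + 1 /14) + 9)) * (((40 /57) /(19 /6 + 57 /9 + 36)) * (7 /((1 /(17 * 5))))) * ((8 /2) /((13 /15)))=159936000 /2738983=58.39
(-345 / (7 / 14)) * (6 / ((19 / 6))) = -24840 / 19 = -1307.37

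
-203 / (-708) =203 / 708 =0.29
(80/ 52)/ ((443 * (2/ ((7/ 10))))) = 7/ 5759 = 0.00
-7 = -7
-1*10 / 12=-5 / 6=-0.83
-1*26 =-26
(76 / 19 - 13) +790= 781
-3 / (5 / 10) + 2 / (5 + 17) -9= -164 / 11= -14.91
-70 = -70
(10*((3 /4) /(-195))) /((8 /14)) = -7 /104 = -0.07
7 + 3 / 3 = 8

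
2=2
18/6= 3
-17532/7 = -2504.57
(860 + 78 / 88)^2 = 1434818641 / 1936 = 741125.33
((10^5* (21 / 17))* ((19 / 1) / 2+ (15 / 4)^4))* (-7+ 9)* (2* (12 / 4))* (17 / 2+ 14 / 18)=11401403125 / 4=2850350781.25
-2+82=80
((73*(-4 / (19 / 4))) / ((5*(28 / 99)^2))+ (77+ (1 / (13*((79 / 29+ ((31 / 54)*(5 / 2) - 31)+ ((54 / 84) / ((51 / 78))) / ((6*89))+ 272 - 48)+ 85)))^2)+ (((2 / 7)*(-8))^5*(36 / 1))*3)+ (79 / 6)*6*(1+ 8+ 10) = -125606633230897134945368124028629 / 23638092635085183658250749265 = -5313.74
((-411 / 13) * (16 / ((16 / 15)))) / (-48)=2055 / 208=9.88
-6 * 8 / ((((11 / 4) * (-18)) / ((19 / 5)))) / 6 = 304 / 495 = 0.61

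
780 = 780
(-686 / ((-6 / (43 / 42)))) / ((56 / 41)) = 12341 / 144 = 85.70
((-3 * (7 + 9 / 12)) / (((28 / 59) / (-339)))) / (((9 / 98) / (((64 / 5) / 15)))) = 11573912 / 75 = 154318.83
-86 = -86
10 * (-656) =-6560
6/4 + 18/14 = 39/14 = 2.79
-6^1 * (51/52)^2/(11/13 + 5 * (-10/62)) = -241893/1664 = -145.37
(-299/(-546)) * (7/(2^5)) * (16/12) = 23/144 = 0.16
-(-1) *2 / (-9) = -0.22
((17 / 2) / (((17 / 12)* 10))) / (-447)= -1 / 745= -0.00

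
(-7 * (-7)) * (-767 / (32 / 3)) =-112749 / 32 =-3523.41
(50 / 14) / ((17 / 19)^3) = 171475 / 34391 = 4.99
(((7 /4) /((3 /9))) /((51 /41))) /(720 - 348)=287 /25296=0.01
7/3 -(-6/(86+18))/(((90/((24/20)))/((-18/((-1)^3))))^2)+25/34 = 2545879/828750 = 3.07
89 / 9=9.89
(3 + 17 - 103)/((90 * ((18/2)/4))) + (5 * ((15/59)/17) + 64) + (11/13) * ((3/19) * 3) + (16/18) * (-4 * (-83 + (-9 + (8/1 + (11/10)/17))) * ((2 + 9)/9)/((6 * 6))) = 67001810644/903015945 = 74.20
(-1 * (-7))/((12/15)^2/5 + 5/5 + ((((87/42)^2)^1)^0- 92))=-875/11234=-0.08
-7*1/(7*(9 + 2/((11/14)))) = -11/127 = -0.09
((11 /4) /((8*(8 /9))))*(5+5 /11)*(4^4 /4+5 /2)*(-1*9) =-161595 /128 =-1262.46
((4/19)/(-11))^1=-4/209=-0.02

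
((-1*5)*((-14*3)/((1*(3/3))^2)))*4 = 840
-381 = -381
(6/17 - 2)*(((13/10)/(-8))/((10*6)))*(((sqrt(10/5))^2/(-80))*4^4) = -182/6375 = -0.03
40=40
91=91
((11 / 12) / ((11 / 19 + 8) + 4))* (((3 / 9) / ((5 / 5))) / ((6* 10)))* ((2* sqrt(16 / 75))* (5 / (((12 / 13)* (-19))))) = -0.00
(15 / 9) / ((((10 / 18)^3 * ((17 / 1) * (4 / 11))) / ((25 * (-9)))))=-24057 / 68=-353.78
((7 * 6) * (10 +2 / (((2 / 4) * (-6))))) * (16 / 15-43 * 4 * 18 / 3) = -6061888 / 15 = -404125.87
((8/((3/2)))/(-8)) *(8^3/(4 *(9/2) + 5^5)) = -1024/9429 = -0.11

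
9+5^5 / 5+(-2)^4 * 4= 698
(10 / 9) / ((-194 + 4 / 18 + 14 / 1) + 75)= -0.01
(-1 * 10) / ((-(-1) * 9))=-10 / 9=-1.11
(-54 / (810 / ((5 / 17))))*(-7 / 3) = 0.05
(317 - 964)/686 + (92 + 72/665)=5941231/65170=91.17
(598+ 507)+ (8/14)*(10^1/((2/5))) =7835/7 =1119.29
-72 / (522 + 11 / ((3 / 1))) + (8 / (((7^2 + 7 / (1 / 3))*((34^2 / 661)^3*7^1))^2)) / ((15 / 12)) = -19337930172987772391459503 / 141185756079059889017408000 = -0.14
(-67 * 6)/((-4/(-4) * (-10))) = 201/5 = 40.20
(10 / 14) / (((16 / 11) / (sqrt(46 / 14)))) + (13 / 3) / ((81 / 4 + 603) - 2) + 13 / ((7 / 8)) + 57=55 * sqrt(161) / 784 + 535747 / 7455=72.75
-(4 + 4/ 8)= -9/ 2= -4.50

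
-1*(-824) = 824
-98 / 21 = -14 / 3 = -4.67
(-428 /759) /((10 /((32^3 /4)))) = -1753088 /3795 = -461.95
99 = 99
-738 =-738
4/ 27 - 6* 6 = -968/ 27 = -35.85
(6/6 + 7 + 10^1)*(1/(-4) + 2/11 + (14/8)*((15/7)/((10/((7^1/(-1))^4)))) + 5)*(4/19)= 37737/11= 3430.64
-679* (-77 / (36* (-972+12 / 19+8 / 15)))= -4966885 / 3320256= -1.50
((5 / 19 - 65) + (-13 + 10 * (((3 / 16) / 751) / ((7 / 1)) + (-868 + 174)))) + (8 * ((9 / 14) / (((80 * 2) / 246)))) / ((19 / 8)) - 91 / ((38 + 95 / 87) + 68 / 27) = -913360727182523 / 130171520920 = -7016.59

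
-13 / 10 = -1.30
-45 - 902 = -947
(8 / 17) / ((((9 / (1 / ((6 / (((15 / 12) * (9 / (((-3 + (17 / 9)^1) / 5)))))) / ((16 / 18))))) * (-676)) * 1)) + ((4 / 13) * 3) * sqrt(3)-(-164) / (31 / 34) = 181.47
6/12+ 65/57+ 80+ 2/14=65263/798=81.78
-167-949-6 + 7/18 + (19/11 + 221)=-177979/198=-898.88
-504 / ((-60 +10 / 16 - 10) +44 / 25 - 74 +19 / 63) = 6350400 / 1780549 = 3.57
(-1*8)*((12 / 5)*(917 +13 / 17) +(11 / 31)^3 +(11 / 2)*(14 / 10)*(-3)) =-44153669524 / 2532235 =-17436.64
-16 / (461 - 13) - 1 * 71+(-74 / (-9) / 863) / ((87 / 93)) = -447944095 / 6306804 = -71.03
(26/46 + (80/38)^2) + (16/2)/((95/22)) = 284377/41515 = 6.85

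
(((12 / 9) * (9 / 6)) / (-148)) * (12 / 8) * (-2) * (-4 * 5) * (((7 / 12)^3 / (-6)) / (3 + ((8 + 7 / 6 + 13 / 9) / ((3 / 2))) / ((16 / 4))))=343 / 60976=0.01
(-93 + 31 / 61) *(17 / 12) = -47957 / 366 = -131.03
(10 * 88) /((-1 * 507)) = -880 /507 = -1.74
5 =5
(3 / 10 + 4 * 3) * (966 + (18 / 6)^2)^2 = 11692687.50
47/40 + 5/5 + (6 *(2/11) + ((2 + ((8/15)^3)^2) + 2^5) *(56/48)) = 129184362227/3007125000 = 42.96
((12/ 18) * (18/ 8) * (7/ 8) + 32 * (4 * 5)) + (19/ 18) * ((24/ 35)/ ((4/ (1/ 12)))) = 3232291/ 5040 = 641.33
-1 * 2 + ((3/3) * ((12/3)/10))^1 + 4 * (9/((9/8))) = 152/5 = 30.40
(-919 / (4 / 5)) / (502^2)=-4595 / 1008016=-0.00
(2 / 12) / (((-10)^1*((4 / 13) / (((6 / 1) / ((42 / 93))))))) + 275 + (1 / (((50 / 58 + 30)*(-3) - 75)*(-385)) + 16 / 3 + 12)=2182553621 / 7484400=291.61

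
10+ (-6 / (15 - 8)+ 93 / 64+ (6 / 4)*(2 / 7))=4939 / 448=11.02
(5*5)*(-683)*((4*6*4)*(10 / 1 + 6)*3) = -78681600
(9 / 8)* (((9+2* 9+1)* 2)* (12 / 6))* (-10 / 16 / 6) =-105 / 8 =-13.12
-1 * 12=-12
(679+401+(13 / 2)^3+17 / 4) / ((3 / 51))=184807 / 8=23100.88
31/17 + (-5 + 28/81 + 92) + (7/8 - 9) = 892783/11016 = 81.04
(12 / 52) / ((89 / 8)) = 24 / 1157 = 0.02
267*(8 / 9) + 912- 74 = 1075.33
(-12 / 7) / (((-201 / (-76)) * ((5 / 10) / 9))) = -5472 / 469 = -11.67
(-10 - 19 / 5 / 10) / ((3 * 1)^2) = -173 / 150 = -1.15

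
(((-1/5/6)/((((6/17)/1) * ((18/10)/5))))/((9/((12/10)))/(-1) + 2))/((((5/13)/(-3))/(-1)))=221/594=0.37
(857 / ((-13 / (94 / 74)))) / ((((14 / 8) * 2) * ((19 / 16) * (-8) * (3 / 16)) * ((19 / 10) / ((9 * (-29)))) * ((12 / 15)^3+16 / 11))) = -192735015000 / 205417303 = -938.26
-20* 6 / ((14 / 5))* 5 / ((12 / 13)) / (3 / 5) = -8125 / 21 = -386.90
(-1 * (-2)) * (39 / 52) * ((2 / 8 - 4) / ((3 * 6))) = -0.31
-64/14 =-32/7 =-4.57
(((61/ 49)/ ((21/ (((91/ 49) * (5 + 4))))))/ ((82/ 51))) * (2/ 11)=121329/ 1082851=0.11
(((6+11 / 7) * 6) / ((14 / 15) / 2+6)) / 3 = 1590 / 679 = 2.34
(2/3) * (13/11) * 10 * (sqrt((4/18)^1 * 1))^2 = 1.75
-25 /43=-0.58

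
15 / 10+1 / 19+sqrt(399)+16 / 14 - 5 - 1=-879 / 266+sqrt(399)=16.67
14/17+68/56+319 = 76407/238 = 321.04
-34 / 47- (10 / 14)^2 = -2841 / 2303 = -1.23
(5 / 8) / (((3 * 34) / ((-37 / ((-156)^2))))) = -185 / 19858176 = -0.00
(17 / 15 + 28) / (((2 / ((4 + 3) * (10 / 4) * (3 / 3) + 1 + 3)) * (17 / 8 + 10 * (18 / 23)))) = 864386 / 27465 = 31.47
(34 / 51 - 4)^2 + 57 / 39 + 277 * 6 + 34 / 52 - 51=380069 / 234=1624.23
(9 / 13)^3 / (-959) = -729 / 2106923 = -0.00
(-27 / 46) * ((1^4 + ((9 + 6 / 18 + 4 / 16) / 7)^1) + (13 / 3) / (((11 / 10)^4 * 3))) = -37142031 / 18857608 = -1.97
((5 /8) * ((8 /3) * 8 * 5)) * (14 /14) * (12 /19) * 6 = 4800 /19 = 252.63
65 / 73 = 0.89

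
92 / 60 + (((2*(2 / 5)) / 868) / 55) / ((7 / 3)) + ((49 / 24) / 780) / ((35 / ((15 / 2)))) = 533103141 / 347547200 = 1.53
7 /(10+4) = 1 /2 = 0.50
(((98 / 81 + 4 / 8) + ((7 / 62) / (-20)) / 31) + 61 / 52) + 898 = 36465320219 / 40477320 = 900.88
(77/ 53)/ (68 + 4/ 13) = 1001/ 47064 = 0.02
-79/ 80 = -0.99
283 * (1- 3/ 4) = 283/ 4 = 70.75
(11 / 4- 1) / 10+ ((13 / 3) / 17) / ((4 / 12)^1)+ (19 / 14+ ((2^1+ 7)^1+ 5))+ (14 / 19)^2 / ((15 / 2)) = 84384743 / 5155080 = 16.37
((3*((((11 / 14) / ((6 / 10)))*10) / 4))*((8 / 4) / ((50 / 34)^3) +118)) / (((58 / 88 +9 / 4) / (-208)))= -364459381 / 4375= -83305.00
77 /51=1.51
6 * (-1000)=-6000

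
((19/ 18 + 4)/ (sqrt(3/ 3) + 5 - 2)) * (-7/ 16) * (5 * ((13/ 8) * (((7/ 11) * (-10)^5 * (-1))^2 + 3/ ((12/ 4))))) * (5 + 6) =-200130701596.14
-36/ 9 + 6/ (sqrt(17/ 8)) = -4 + 12 * sqrt(34)/ 17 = 0.12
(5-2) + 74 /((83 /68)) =5281 /83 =63.63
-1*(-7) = 7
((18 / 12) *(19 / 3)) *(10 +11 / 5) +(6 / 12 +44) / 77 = 44844 / 385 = 116.48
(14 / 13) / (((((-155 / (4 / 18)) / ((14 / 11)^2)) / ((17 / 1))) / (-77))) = 3.27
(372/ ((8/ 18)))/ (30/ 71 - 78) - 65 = -15461/ 204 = -75.79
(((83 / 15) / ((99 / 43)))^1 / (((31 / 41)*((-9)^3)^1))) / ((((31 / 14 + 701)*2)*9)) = -1024303 / 2973540826575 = -0.00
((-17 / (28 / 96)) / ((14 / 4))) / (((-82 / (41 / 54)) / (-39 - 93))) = -20.35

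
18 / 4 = 4.50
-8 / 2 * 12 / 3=-16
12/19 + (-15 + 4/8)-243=-9761/38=-256.87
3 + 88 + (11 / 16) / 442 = 643563 / 7072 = 91.00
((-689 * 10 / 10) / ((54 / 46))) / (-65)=1219 / 135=9.03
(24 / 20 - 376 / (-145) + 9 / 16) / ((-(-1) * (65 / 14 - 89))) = -14147 / 273992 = -0.05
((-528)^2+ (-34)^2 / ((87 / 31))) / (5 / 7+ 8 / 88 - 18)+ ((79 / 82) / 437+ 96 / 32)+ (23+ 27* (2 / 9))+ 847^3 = 627019697871651155 / 1031911698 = 607629217.78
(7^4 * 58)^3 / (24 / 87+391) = 11188205088926264 / 1621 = 6902038919757.10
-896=-896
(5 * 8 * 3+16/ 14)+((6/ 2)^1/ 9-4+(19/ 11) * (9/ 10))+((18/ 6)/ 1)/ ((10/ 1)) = 119.33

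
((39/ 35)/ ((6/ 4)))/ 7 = 0.11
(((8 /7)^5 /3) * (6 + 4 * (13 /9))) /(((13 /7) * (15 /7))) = 3473408 /1805895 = 1.92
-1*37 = -37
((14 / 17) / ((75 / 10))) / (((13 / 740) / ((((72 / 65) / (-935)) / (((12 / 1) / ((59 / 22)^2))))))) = -7212632 / 1625184275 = -0.00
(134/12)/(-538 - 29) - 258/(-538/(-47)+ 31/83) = -3427059553/156869622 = -21.85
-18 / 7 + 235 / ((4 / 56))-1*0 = 23012 / 7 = 3287.43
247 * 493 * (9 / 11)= 1095939 / 11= 99630.82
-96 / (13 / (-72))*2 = 13824 / 13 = 1063.38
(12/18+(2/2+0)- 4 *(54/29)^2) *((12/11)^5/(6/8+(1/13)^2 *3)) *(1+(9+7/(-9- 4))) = -5444268650496/23431793143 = -232.35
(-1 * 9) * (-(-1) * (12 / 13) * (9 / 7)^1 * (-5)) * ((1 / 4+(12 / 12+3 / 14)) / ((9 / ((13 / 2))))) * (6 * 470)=7804350 / 49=159272.45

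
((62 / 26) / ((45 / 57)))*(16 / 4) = 2356 / 195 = 12.08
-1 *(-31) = 31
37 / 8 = 4.62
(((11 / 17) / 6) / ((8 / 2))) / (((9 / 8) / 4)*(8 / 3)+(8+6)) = 0.00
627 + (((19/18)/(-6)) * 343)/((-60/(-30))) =128915/216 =596.83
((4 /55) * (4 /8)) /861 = 2 /47355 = 0.00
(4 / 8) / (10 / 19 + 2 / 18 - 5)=-171 / 1492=-0.11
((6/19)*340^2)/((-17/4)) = -163200/19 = -8589.47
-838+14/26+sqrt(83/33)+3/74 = -835.84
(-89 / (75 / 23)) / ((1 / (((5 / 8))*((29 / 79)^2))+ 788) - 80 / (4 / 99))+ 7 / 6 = 88564087 / 74436480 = 1.19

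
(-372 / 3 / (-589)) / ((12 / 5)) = 5 / 57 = 0.09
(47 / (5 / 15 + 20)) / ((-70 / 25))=-705 / 854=-0.83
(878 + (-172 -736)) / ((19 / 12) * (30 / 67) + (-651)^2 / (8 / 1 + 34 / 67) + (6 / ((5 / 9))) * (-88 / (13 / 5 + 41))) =-10406775 / 17273205403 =-0.00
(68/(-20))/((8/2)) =-17/20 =-0.85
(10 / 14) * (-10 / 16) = -25 / 56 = -0.45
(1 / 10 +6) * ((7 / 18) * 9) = 427 / 20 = 21.35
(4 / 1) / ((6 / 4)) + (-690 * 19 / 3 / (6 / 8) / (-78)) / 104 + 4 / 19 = 207811 / 57798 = 3.60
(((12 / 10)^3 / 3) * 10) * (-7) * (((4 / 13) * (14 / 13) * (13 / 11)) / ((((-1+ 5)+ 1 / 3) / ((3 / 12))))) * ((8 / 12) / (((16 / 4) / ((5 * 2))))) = -14112 / 9295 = -1.52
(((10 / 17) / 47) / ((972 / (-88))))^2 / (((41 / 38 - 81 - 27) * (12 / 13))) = -5977400 / 459488009570661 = -0.00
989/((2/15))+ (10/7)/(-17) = 1765345/238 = 7417.42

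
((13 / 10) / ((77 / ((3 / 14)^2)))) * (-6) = -351 / 75460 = -0.00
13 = 13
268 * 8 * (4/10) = 4288/5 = 857.60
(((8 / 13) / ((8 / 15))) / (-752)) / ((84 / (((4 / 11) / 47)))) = -0.00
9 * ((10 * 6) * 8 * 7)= 30240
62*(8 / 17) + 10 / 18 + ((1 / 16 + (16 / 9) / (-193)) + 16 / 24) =14387465 / 472464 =30.45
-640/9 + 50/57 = -70.23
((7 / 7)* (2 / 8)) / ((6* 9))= 1 / 216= 0.00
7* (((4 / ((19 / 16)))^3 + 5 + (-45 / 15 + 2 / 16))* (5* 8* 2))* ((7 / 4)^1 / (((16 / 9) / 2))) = 4881329775 / 109744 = 44479.24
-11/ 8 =-1.38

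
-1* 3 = -3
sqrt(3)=1.73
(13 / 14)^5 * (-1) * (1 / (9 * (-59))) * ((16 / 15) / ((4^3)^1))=0.00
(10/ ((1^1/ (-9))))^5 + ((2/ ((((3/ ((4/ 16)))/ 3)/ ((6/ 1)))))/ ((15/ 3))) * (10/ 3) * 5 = -5904899990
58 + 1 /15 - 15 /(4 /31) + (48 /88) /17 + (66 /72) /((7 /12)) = -4443779 /78540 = -56.58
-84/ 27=-28/ 9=-3.11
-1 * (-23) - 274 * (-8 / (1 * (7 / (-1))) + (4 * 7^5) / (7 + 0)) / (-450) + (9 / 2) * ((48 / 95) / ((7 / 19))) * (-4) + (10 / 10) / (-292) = 896310703 / 153300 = 5846.78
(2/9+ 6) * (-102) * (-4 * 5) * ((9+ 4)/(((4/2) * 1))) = 247520/3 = 82506.67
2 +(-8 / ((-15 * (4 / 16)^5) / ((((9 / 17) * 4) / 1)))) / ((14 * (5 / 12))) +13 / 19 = 11358381 / 56525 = 200.94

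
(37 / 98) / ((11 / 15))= 555 / 1078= 0.51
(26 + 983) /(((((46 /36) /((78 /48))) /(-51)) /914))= -2751461271 /46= -59814375.46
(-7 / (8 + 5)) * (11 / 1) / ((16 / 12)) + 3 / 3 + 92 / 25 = 309 / 1300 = 0.24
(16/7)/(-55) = -16/385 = -0.04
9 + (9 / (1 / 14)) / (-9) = -5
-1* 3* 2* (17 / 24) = -17 / 4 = -4.25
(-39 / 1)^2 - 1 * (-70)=1591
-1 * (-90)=90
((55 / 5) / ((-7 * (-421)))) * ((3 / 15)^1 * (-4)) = -44 / 14735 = -0.00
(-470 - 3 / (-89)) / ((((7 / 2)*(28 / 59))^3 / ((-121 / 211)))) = 1039436879393 / 17674644568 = 58.81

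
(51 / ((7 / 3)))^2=23409 / 49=477.73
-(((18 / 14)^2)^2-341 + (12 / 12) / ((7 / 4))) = 810808 / 2401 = 337.70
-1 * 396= -396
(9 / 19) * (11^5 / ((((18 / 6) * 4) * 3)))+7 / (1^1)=2126.09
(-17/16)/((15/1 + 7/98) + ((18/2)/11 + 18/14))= -1309/21160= -0.06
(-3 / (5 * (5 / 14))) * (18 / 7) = -108 / 25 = -4.32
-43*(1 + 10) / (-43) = 11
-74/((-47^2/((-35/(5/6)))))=-3108/2209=-1.41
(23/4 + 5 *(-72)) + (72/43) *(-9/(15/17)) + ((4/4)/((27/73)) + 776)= 9459239/23220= 407.37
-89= -89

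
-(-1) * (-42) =-42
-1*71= -71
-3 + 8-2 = 3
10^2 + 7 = 107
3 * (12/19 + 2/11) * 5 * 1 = 2550/209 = 12.20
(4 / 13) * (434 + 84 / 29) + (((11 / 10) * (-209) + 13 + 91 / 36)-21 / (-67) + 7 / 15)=-359921417 / 4546620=-79.16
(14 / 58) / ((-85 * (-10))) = 7 / 24650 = 0.00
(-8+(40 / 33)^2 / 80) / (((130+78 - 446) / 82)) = 2.75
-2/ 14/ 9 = -1/ 63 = -0.02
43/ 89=0.48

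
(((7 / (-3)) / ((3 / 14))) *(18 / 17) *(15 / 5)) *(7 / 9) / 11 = -1372 / 561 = -2.45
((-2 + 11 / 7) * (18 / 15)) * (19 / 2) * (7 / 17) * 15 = -513 / 17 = -30.18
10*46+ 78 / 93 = 14286 / 31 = 460.84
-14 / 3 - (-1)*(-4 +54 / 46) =-517 / 69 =-7.49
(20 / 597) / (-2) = -10 / 597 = -0.02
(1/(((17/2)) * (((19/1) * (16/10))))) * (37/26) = 0.01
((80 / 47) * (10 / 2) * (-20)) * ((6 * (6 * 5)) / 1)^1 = -1440000 / 47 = -30638.30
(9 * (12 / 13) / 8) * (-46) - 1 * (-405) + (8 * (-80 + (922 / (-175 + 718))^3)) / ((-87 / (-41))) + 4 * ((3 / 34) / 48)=1824456108858325 / 24626404124712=74.09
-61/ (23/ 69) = -183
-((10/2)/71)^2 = -25/5041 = -0.00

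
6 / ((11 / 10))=60 / 11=5.45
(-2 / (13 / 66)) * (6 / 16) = -99 / 26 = -3.81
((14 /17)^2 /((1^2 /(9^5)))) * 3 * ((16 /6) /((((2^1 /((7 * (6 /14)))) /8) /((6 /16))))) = 416649744 /289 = 1441694.62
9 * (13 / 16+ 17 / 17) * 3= 48.94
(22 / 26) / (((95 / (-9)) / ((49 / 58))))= -0.07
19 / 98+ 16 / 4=411 / 98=4.19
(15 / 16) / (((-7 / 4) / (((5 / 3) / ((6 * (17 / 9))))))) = -75 / 952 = -0.08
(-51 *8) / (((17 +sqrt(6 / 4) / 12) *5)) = -665856 / 138715 +1632 *sqrt(6) / 138715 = -4.77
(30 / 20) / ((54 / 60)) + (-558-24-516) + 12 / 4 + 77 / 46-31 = -154927 / 138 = -1122.66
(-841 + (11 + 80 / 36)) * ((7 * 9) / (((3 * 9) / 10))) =-521500 / 27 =-19314.81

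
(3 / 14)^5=243 / 537824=0.00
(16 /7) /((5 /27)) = 432 /35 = 12.34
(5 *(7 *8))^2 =78400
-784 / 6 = -392 / 3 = -130.67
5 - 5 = 0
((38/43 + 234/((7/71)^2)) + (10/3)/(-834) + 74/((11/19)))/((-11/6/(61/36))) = -42805189772561/1913632182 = -22368.56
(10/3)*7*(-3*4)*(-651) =182280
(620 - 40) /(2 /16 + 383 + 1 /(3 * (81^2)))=1.51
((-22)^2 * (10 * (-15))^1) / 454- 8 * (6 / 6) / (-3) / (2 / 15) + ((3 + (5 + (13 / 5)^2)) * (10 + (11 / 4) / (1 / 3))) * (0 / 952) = -31760 / 227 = -139.91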